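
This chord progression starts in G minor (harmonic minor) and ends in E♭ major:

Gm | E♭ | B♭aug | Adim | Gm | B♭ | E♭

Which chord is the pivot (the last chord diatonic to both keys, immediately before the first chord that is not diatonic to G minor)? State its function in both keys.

Gm — i in G minor, iii in E♭ major

Chords diatonic to G minor: Gm, Adim, B♭aug, Cm, D, E♭, F♯dim.
Reading the progression, the first chord not in that set is B♭, so the modulation leaves G minor there.
The chord immediately before B♭ is Gm, which is diatonic to both keys: i in G minor and iii in E♭ major.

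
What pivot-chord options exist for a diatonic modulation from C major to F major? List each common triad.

Triads in C major: C (I), Dm (ii), Em (iii), F (IV), G (V), Am (vi), Bdim (vii°).
Triads in F major: F (I), Gm (ii), Am (iii), Bb (IV), C (V), Dm (vi), Edim (vii°).
Shared triads with their functions: C (I in C major, V in F major); Dm (ii in C major, vi in F major); F (IV in C major, I in F major); Am (vi in C major, iii in F major).

C, Dm, F, Am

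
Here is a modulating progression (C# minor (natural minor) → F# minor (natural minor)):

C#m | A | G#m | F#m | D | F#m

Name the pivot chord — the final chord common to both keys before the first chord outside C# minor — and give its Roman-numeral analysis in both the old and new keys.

Chords diatonic to C# minor: C#m, D#dim, E, F#m, G#m, A, B.
Reading the progression, the first chord not in that set is D, so the modulation leaves C# minor there.
The chord immediately before D is F#m, which is diatonic to both keys: iv in C# minor and i in F# minor.

F#m — iv in C# minor, i in F# minor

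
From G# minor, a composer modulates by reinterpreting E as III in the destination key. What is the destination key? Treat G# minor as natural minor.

The numeral III denotes a major triad on scale degree 3. With E on degree 3, the tonic of the new key is C#.
Degree 3 carries a major triad in natural-minor keys, so the destination is C# minor.
Check: the diatonic triads of C# minor (natural minor) are C#m (i), D#dim (ii°), E (III), F#m (iv), G#m (v), A (VI), B (VII) — E is indeed III.

C# minor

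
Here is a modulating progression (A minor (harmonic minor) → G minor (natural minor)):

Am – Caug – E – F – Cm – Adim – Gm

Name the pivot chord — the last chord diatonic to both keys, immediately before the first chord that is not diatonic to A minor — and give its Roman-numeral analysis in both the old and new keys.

F — VI in A minor, VII in G minor

Chords diatonic to A minor: Am, Bdim, Caug, Dm, E, F, G#dim.
Reading the progression, the first chord not in that set is Cm, so the modulation leaves A minor there.
The chord immediately before Cm is F, which is diatonic to both keys: VI in A minor and VII in G minor.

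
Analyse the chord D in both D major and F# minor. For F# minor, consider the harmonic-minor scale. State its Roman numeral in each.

The scale of D major is D E F# G A B C#; D is degree 1, and the triad built there (D-F#-A) is major, so it is I.
The scale of F# minor (harmonic minor) is F# G# A B C# D E#; D is degree 6, and the triad built there (D-F#-A) is major, so it is VI.

I in D major; VI in F# minor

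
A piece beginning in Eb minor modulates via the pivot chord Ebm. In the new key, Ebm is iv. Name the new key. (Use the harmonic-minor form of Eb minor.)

Bb minor

The numeral iv denotes a minor triad on scale degree 4. With Eb on degree 4, the tonic of the new key is Bb.
Degree 4 carries a minor triad in minor keys, so the destination is Bb minor.
Check: the diatonic triads of Bb minor (natural minor) are Bbm (i), Cdim (ii°), Db (III), Ebm (iv), Fm (v), Gb (VI), Ab (VII) — Ebm is indeed iv.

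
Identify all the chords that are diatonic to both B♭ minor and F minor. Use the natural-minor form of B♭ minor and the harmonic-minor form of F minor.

Triads in B♭ minor (natural minor): B♭m (i), Cdim (ii°), D♭ (III), E♭m (iv), Fm (v), G♭ (VI), A♭ (VII).
Triads in F minor (harmonic minor): Fm (i), Gdim (ii°), A♭aug (III+), B♭m (iv), C (V), D♭ (VI), Edim (vii°).
Shared triads with their functions: B♭m (i in B♭ minor, iv in F minor); D♭ (III in B♭ minor, VI in F minor); Fm (v in B♭ minor, i in F minor).

B♭m, D♭, Fm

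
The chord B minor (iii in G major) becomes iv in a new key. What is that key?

The numeral iv denotes a minor triad on scale degree 4. With B on degree 4, the tonic of the new key is F#.
Degree 4 carries a minor triad in minor keys, so the destination is F# minor.
Check: the diatonic triads of F# minor (natural minor) are F#m (i), G#dim (ii°), A (III), Bm (iv), C#m (v), D (VI), E (VII) — B minor is indeed iv.

F# minor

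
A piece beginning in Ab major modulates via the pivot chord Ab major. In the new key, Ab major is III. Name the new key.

The numeral III denotes a major triad on scale degree 3. With Ab on degree 3, the tonic of the new key is F.
Degree 3 carries a major triad in natural-minor keys, so the destination is F minor.
Check: the diatonic triads of F minor (natural minor) are Fm (i), Gdim (ii°), Ab (III), Bbm (iv), Cm (v), Db (VI), Eb (VII) — Ab major is indeed III.

F minor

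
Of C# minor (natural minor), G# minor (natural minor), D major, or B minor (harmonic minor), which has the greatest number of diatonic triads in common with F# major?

Triads of F# major: F# (I), G#m (ii), A#m (iii), B (IV), C# (V), D#m (vi), E#dim (vii°).
C# minor (natural minor) shares 2: G#m, B.
G# minor (natural minor) shares 4: F#, G#m, B, D#m.
D major shares 0: none.
B minor (harmonic minor) shares 1: F#.
The most common triads (4) are shared with G# minor.

G# minor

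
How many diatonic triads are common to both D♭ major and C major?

0

Diatonic triads of D♭ major: D♭ (I), E♭m (ii), Fm (iii), G♭ (IV), A♭ (V), B♭m (vi), Cdim (vii°).
Diatonic triads of C major: C (I), Dm (ii), Em (iii), F (IV), G (V), Am (vi), Bdim (vii°).
No triad has the same root and quality in both keys.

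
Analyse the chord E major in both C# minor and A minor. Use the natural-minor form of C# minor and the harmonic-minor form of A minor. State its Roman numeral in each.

III in C# minor; V in A minor

The scale of C# minor (natural minor) is C# D# E F# G# A B; E is degree 3, and the triad built there (E-G#-B) is major, so it is III.
The scale of A minor (harmonic minor) is A B C D E F G#; E is degree 5, and the triad built there (E-G#-B) is major, so it is V.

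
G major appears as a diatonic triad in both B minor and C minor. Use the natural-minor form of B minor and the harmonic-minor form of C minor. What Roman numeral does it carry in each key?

VI in B minor; V in C minor

The scale of B minor (natural minor) is B C# D E F# G A; G is degree 6, and the triad built there (G-B-D) is major, so it is VI.
The scale of C minor (harmonic minor) is C D Eb F G Ab B; G is degree 5, and the triad built there (G-B-D) is major, so it is V.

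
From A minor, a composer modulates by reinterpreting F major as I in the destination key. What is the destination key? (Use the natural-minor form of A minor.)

F major

The numeral I denotes a major triad on scale degree 1. With F on degree 1, the tonic of the new key is F.
Degree 1 carries a major triad in major keys, so the destination is F major.
Check: the diatonic triads of F major are F (I), Gm (ii), Am (iii), Bb (IV), C (V), Dm (vi), Edim (vii°) — F major is indeed I.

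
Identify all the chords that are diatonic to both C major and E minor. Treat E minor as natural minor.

C, Em, G, Am

Triads in C major: C major (I), D minor (ii), E minor (iii), F major (IV), G major (V), A minor (vi), B diminished (vii°).
Triads in E minor (natural minor): E minor (i), F# diminished (ii°), G major (III), A minor (iv), B minor (v), C major (VI), D major (VII).
Shared triads with their functions: C major (I in C major, VI in E minor); E minor (iii in C major, i in E minor); G major (V in C major, III in E minor); A minor (vi in C major, iv in E minor).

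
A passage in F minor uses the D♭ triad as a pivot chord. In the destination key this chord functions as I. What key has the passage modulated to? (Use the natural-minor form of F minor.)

D♭ major

The numeral I denotes a major triad on scale degree 1. With D♭ on degree 1, the tonic of the new key is D♭.
Degree 1 carries a major triad in major keys, so the destination is D♭ major.
Check: the diatonic triads of D♭ major are D♭ (I), E♭m (ii), Fm (iii), G♭ (IV), A♭ (V), B♭m (vi), Cdim (vii°) — D♭ is indeed I.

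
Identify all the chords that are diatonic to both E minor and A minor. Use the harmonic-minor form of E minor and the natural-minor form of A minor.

Triads in E minor (harmonic minor): Em (i), F#dim (ii°), Gaug (III+), Am (iv), B (V), C (VI), D#dim (vii°).
Triads in A minor (natural minor): Am (i), Bdim (ii°), C (III), Dm (iv), Em (v), F (VI), G (VII).
Shared triads with their functions: Em (i in E minor, v in A minor); Am (iv in E minor, i in A minor); C (VI in E minor, III in A minor).

Em, Am, C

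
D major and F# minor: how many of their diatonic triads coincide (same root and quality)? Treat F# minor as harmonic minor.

3

Diatonic triads of D major: D (I), Em (ii), F#m (iii), G (IV), A (V), Bm (vi), C#dim (vii°).
Diatonic triads of F# minor (harmonic minor): F#m (i), G#dim (ii°), Aaug (III+), Bm (iv), C# (V), D (VI), E#dim (vii°).
Matching root and quality in both lists: D, F#m, Bm.
That gives 3 common triads.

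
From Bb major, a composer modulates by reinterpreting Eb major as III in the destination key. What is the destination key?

C minor

The numeral III denotes a major triad on scale degree 3. With Eb on degree 3, the tonic of the new key is C.
Degree 3 carries a major triad in natural-minor keys, so the destination is C minor.
Check: the diatonic triads of C minor (natural minor) are Cm (i), Ddim (ii°), Eb (III), Fm (iv), Gm (v), Ab (VI), Bb (VII) — Eb major is indeed III.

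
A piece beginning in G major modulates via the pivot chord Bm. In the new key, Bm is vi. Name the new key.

The numeral vi denotes a minor triad on scale degree 6. With B on degree 6, the tonic of the new key is D.
Degree 6 carries a minor triad in major keys, so the destination is D major.
Check: the diatonic triads of D major are D (I), Em (ii), F#m (iii), G (IV), A (V), Bm (vi), C#dim (vii°) — Bm is indeed vi.

D major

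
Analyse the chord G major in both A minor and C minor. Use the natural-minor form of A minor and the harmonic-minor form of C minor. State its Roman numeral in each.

VII in A minor; V in C minor

The scale of A minor (natural minor) is A B C D E F G; G is degree 7, and the triad built there (G-B-D) is major, so it is VII.
The scale of C minor (harmonic minor) is C D Eb F G Ab B; G is degree 5, and the triad built there (G-B-D) is major, so it is V.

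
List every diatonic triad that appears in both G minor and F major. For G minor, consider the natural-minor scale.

Gm, Bb, Dm, F

Triads in G minor (natural minor): G minor (i), A diminished (ii°), Bb major (III), C minor (iv), D minor (v), Eb major (VI), F major (VII).
Triads in F major: F major (I), G minor (ii), A minor (iii), Bb major (IV), C major (V), D minor (vi), E diminished (vii°).
Shared triads with their functions: G minor (i in G minor, ii in F major); Bb major (III in G minor, IV in F major); D minor (v in G minor, vi in F major); F major (VII in G minor, I in F major).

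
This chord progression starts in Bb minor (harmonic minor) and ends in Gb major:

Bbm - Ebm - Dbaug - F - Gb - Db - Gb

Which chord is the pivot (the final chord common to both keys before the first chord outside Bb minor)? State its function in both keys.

Chords diatonic to Bb minor: Bbm, Cdim, Dbaug, Ebm, F, Gb, Adim.
Reading the progression, the first chord not in that set is Db, so the modulation leaves Bb minor there.
The chord immediately before Db is Gb, which is diatonic to both keys: VI in Bb minor and I in Gb major.

Gb — VI in Bb minor, I in Gb major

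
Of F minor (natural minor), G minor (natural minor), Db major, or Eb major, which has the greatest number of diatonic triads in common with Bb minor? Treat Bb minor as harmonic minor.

Db major

Triads of Bb minor (harmonic minor): Bbm (i), Cdim (ii°), Dbaug (III+), Ebm (iv), F (V), Gb (VI), Adim (vii°).
F minor (natural minor) shares 1: Bbm.
G minor (natural minor) shares 2: F, Adim.
Db major shares 4: Bbm, Cdim, Ebm, Gb.
Eb major shares 0: none.
The most common triads (4) are shared with Db major.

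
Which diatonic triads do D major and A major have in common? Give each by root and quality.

D, F#m, A, Bm

Triads in D major: D (I), Em (ii), F#m (iii), G (IV), A (V), Bm (vi), C#dim (vii°).
Triads in A major: A (I), Bm (ii), C#m (iii), D (IV), E (V), F#m (vi), G#dim (vii°).
Shared triads with their functions: D (I in D major, IV in A major); F#m (iii in D major, vi in A major); A (V in D major, I in A major); Bm (vi in D major, ii in A major).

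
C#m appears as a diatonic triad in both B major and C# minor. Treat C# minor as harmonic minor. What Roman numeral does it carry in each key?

ii in B major; i in C# minor

The scale of B major is B C# D# E F# G# A#; C# is degree 2, and the triad built there (C#-E-G#) is minor, so it is ii.
The scale of C# minor (harmonic minor) is C# D# E F# G# A B#; C# is degree 1, and the triad built there (C#-E-G#) is minor, so it is i.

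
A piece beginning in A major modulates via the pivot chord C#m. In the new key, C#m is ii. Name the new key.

The numeral ii denotes a minor triad on scale degree 2. With C# on degree 2, the tonic of the new key is B.
Degree 2 carries a minor triad in major keys, so the destination is B major.
Check: the diatonic triads of B major are B (I), C#m (ii), D#m (iii), E (IV), F# (V), G#m (vi), A#dim (vii°) — C#m is indeed ii.

B major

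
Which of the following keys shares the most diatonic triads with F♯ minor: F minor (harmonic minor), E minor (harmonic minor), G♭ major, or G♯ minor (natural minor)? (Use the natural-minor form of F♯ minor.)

Triads of F♯ minor (natural minor): F♯ minor (i), G♯ diminished (ii°), A major (III), B minor (iv), C♯ minor (v), D major (VI), E major (VII).
F minor (harmonic minor) shares 0: none.
E minor (harmonic minor) shares 0: none.
G♭ major shares 0: none.
G♯ minor (natural minor) shares 2: C♯m, E.
The most common triads (2) are shared with G♯ minor.

G♯ minor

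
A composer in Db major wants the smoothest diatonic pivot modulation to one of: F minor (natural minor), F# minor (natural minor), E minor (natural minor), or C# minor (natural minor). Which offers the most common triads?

F minor

Triads of Db major: Db major (I), Eb minor (ii), F minor (iii), Gb major (IV), Ab major (V), Bb minor (vi), C diminished (vii°).
F minor (natural minor) shares 4: Db, Fm, Ab, Bbm.
F# minor (natural minor) shares 0: none.
E minor (natural minor) shares 0: none.
C# minor (natural minor) shares 0: none.
The most common triads (4) are shared with F minor.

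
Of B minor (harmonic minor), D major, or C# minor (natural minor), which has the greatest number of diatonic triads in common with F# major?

Triads of F# major: F# major (I), G# minor (ii), A# minor (iii), B major (IV), C# major (V), D# minor (vi), E# diminished (vii°).
B minor (harmonic minor) shares 1: F#.
D major shares 0: none.
C# minor (natural minor) shares 2: G#m, B.
The most common triads (2) are shared with C# minor.

C# minor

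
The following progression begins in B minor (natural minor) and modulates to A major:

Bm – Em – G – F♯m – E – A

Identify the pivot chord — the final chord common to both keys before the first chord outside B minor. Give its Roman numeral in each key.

F♯m — v in B minor, vi in A major

Chords diatonic to B minor: Bm, C♯dim, D, Em, F♯m, G, A.
Reading the progression, the first chord not in that set is E, so the modulation leaves B minor there.
The chord immediately before E is F♯m, which is diatonic to both keys: v in B minor and vi in A major.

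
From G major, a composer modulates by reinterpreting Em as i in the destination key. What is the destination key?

The numeral i denotes a minor triad on scale degree 1. With E on degree 1, the tonic of the new key is E.
Degree 1 carries a minor triad in minor keys, so the destination is E minor.
Check: the diatonic triads of E minor (natural minor) are Em (i), F#dim (ii°), G (III), Am (iv), Bm (v), C (VI), D (VII) — Em is indeed i.

E minor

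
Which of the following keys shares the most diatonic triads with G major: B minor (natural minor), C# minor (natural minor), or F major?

B minor

Triads of G major: G major (I), A minor (ii), B minor (iii), C major (IV), D major (V), E minor (vi), F# diminished (vii°).
B minor (natural minor) shares 4: G, Bm, D, Em.
C# minor (natural minor) shares 0: none.
F major shares 2: Am, C.
The most common triads (4) are shared with B minor.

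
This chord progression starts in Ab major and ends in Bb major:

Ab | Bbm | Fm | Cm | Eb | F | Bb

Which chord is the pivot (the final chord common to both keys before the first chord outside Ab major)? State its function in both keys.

Eb — V in Ab major, IV in Bb major

Chords diatonic to Ab major: Ab, Bbm, Cm, Db, Eb, Fm, Gdim.
Reading the progression, the first chord not in that set is F, so the modulation leaves Ab major there.
The chord immediately before F is Eb, which is diatonic to both keys: V in Ab major and IV in Bb major.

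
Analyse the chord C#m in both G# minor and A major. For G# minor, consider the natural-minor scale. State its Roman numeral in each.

The scale of G# minor (natural minor) is G# A# B C# D# E F#; C# is degree 4, and the triad built there (C#-E-G#) is minor, so it is iv.
The scale of A major is A B C# D E F# G#; C# is degree 3, and the triad built there (C#-E-G#) is minor, so it is iii.

iv in G# minor; iii in A major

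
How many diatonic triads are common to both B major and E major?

4

Diatonic triads of B major: B (I), C♯m (ii), D♯m (iii), E (IV), F♯ (V), G♯m (vi), A♯dim (vii°).
Diatonic triads of E major: E (I), F♯m (ii), G♯m (iii), A (IV), B (V), C♯m (vi), D♯dim (vii°).
Matching root and quality in both lists: B, C♯m, E, G♯m.
That gives 4 common triads.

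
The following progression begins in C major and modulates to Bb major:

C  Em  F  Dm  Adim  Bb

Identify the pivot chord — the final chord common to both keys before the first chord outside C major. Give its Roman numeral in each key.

Chords diatonic to C major: C, Dm, Em, F, G, Am, Bdim.
Reading the progression, the first chord not in that set is Adim, so the modulation leaves C major there.
The chord immediately before Adim is Dm, which is diatonic to both keys: ii in C major and iii in Bb major.

Dm — ii in C major, iii in Bb major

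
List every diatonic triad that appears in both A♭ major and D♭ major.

A♭, B♭m, D♭, Fm

Triads in A♭ major: A♭ (I), B♭m (ii), Cm (iii), D♭ (IV), E♭ (V), Fm (vi), Gdim (vii°).
Triads in D♭ major: D♭ (I), E♭m (ii), Fm (iii), G♭ (IV), A♭ (V), B♭m (vi), Cdim (vii°).
Shared triads with their functions: A♭ (I in A♭ major, V in D♭ major); B♭m (ii in A♭ major, vi in D♭ major); D♭ (IV in A♭ major, I in D♭ major); Fm (vi in A♭ major, iii in D♭ major).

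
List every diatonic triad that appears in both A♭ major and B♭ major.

Cm, E♭

Triads in A♭ major: A♭ (I), B♭m (ii), Cm (iii), D♭ (IV), E♭ (V), Fm (vi), Gdim (vii°).
Triads in B♭ major: B♭ (I), Cm (ii), Dm (iii), E♭ (IV), F (V), Gm (vi), Adim (vii°).
Shared triads with their functions: Cm (iii in A♭ major, ii in B♭ major); E♭ (V in A♭ major, IV in B♭ major).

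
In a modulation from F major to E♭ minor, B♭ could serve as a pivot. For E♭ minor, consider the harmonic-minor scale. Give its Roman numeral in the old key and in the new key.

IV in F major; V in E♭ minor

The scale of F major is F G A B♭ C D E; B♭ is degree 4, and the triad built there (B♭-D-F) is major, so it is IV.
The scale of E♭ minor (harmonic minor) is E♭ F G♭ A♭ B♭ C♭ D; B♭ is degree 5, and the triad built there (B♭-D-F) is major, so it is V.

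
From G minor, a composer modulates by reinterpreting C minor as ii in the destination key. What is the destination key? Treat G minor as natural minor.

Bb major

The numeral ii denotes a minor triad on scale degree 2. With C on degree 2, the tonic of the new key is Bb.
Degree 2 carries a minor triad in major keys, so the destination is Bb major.
Check: the diatonic triads of Bb major are Bb (I), Cm (ii), Dm (iii), Eb (IV), F (V), Gm (vi), Adim (vii°) — C minor is indeed ii.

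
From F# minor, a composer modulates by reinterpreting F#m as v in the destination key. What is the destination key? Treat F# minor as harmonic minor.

B minor

The numeral v denotes a minor triad on scale degree 5. With F# on degree 5, the tonic of the new key is B.
Degree 5 carries a minor triad in natural-minor keys, so the destination is B minor.
Check: the diatonic triads of B minor (natural minor) are Bm (i), C#dim (ii°), D (III), Em (iv), F#m (v), G (VI), A (VII) — F#m is indeed v.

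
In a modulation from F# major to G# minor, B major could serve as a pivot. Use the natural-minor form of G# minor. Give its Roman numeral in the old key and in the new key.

IV in F# major; III in G# minor

The scale of F# major is F# G# A# B C# D# E#; B is degree 4, and the triad built there (B-D#-F#) is major, so it is IV.
The scale of G# minor (natural minor) is G# A# B C# D# E F#; B is degree 3, and the triad built there (B-D#-F#) is major, so it is III.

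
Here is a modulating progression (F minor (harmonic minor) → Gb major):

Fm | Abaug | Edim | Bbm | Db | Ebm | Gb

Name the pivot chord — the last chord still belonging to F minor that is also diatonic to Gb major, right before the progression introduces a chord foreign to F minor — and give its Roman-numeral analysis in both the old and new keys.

Chords diatonic to F minor: Fm, Gdim, Abaug, Bbm, C, Db, Edim.
Reading the progression, the first chord not in that set is Ebm, so the modulation leaves F minor there.
The chord immediately before Ebm is Db, which is diatonic to both keys: VI in F minor and V in Gb major.

Db — VI in F minor, V in Gb major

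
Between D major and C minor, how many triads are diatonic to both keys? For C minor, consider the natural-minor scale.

0

Diatonic triads of D major: D (I), Em (ii), F#m (iii), G (IV), A (V), Bm (vi), C#dim (vii°).
Diatonic triads of C minor (natural minor): Cm (i), Ddim (ii°), Eb (III), Fm (iv), Gm (v), Ab (VI), Bb (VII).
No triad has the same root and quality in both keys.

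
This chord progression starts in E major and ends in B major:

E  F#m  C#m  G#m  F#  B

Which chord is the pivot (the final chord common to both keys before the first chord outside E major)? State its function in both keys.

Chords diatonic to E major: E, F#m, G#m, A, B, C#m, D#dim.
Reading the progression, the first chord not in that set is F#, so the modulation leaves E major there.
The chord immediately before F# is G#m, which is diatonic to both keys: iii in E major and vi in B major.

G#m — iii in E major, vi in B major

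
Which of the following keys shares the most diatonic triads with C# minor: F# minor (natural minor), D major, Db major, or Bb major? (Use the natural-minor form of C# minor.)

F# minor

Triads of C# minor (natural minor): C# minor (i), D# diminished (ii°), E major (III), F# minor (iv), G# minor (v), A major (VI), B major (VII).
F# minor (natural minor) shares 4: C#m, E, F#m, A.
D major shares 2: F#m, A.
Db major shares 0: none.
Bb major shares 0: none.
The most common triads (4) are shared with F# minor.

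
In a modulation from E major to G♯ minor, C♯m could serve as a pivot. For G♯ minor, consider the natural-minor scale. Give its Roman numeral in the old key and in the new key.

vi in E major; iv in G♯ minor

The scale of E major is E F♯ G♯ A B C♯ D♯; C♯ is degree 6, and the triad built there (C♯-E-G♯) is minor, so it is vi.
The scale of G♯ minor (natural minor) is G♯ A♯ B C♯ D♯ E F♯; C♯ is degree 4, and the triad built there (C♯-E-G♯) is minor, so it is iv.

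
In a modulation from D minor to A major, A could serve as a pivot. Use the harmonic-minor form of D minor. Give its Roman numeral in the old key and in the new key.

The scale of D minor (harmonic minor) is D E F G A B♭ C♯; A is degree 5, and the triad built there (A-C♯-E) is major, so it is V.
The scale of A major is A B C♯ D E F♯ G♯; A is degree 1, and the triad built there (A-C♯-E) is major, so it is I.

V in D minor; I in A major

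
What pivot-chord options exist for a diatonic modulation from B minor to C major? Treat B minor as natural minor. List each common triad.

Triads in B minor (natural minor): Bm (i), C#dim (ii°), D (III), Em (iv), F#m (v), G (VI), A (VII).
Triads in C major: C (I), Dm (ii), Em (iii), F (IV), G (V), Am (vi), Bdim (vii°).
Shared triads with their functions: Em (iv in B minor, iii in C major); G (VI in B minor, V in C major).

Em, G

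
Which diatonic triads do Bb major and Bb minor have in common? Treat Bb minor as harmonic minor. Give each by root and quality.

Triads in Bb major: Bb major (I), C minor (ii), D minor (iii), Eb major (IV), F major (V), G minor (vi), A diminished (vii°).
Triads in Bb minor (harmonic minor): Bb minor (i), C diminished (ii°), Db augmented (III+), Eb minor (iv), F major (V), Gb major (VI), A diminished (vii°).
Shared triads with their functions: F major (V in Bb major, V in Bb minor); A diminished (vii° in Bb major, vii° in Bb minor).

F, Adim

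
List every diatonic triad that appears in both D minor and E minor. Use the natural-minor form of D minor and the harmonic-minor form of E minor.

Am, C

Triads in D minor (natural minor): Dm (i), Edim (ii°), F (III), Gm (iv), Am (v), B♭ (VI), C (VII).
Triads in E minor (harmonic minor): Em (i), F♯dim (ii°), Gaug (III+), Am (iv), B (V), C (VI), D♯dim (vii°).
Shared triads with their functions: Am (v in D minor, iv in E minor); C (VII in D minor, VI in E minor).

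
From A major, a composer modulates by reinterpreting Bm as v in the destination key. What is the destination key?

E minor

The numeral v denotes a minor triad on scale degree 5. With B on degree 5, the tonic of the new key is E.
Degree 5 carries a minor triad in natural-minor keys, so the destination is E minor.
Check: the diatonic triads of E minor (natural minor) are Em (i), F#dim (ii°), G (III), Am (iv), Bm (v), C (VI), D (VII) — Bm is indeed v.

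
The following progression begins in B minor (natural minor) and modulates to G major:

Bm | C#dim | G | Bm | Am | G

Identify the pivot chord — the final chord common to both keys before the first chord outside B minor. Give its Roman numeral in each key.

Bm — i in B minor, iii in G major

Chords diatonic to B minor: Bm, C#dim, D, Em, F#m, G, A.
Reading the progression, the first chord not in that set is Am, so the modulation leaves B minor there.
The chord immediately before Am is Bm, which is diatonic to both keys: i in B minor and iii in G major.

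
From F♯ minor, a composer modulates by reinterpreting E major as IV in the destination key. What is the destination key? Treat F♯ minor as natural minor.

The numeral IV denotes a major triad on scale degree 4. With E on degree 4, the tonic of the new key is B.
Degree 4 carries a major triad in major keys, so the destination is B major.
Check: the diatonic triads of B major are B (I), C♯m (ii), D♯m (iii), E (IV), F♯ (V), G♯m (vi), A♯dim (vii°) — E major is indeed IV.

B major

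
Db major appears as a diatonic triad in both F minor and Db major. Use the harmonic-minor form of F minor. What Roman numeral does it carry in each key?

The scale of F minor (harmonic minor) is F G Ab Bb C Db E; Db is degree 6, and the triad built there (Db-F-Ab) is major, so it is VI.
The scale of Db major is Db Eb F Gb Ab Bb C; Db is degree 1, and the triad built there (Db-F-Ab) is major, so it is I.

VI in F minor; I in Db major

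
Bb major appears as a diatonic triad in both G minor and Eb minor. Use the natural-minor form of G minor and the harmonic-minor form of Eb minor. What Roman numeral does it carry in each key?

The scale of G minor (natural minor) is G A Bb C D Eb F; Bb is degree 3, and the triad built there (Bb-D-F) is major, so it is III.
The scale of Eb minor (harmonic minor) is Eb F Gb Ab Bb Cb D; Bb is degree 5, and the triad built there (Bb-D-F) is major, so it is V.

III in G minor; V in Eb minor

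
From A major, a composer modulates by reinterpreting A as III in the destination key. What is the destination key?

The numeral III denotes a major triad on scale degree 3. With A on degree 3, the tonic of the new key is F#.
Degree 3 carries a major triad in natural-minor keys, so the destination is F# minor.
Check: the diatonic triads of F# minor (natural minor) are F#m (i), G#dim (ii°), A (III), Bm (iv), C#m (v), D (VI), E (VII) — A is indeed III.

F# minor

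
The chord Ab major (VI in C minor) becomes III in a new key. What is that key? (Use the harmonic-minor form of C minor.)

F minor

The numeral III denotes a major triad on scale degree 3. With Ab on degree 3, the tonic of the new key is F.
Degree 3 carries a major triad in natural-minor keys, so the destination is F minor.
Check: the diatonic triads of F minor (natural minor) are Fm (i), Gdim (ii°), Ab (III), Bbm (iv), Cm (v), Db (VI), Eb (VII) — Ab major is indeed III.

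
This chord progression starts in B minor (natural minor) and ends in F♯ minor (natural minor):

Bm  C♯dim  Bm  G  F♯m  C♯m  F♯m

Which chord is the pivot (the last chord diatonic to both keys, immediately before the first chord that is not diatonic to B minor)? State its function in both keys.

F♯m — v in B minor, i in F♯ minor

Chords diatonic to B minor: Bm, C♯dim, D, Em, F♯m, G, A.
Reading the progression, the first chord not in that set is C♯m, so the modulation leaves B minor there.
The chord immediately before C♯m is F♯m, which is diatonic to both keys: v in B minor and i in F♯ minor.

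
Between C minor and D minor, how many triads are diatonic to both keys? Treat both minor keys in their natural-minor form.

2

Diatonic triads of C minor (natural minor): Cm (i), Ddim (ii°), Eb (III), Fm (iv), Gm (v), Ab (VI), Bb (VII).
Diatonic triads of D minor (natural minor): Dm (i), Edim (ii°), F (III), Gm (iv), Am (v), Bb (VI), C (VII).
Matching root and quality in both lists: Gm, Bb.
That gives 2 common triads.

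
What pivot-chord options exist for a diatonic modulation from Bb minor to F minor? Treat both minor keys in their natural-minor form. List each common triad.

Bbm, Db, Fm, Ab

Triads in Bb minor (natural minor): Bbm (i), Cdim (ii°), Db (III), Ebm (iv), Fm (v), Gb (VI), Ab (VII).
Triads in F minor (natural minor): Fm (i), Gdim (ii°), Ab (III), Bbm (iv), Cm (v), Db (VI), Eb (VII).
Shared triads with their functions: Bbm (i in Bb minor, iv in F minor); Db (III in Bb minor, VI in F minor); Fm (v in Bb minor, i in F minor); Ab (VII in Bb minor, III in F minor).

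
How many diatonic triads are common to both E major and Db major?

Diatonic triads of E major: E major (I), F# minor (ii), G# minor (iii), A major (IV), B major (V), C# minor (vi), D# diminished (vii°).
Diatonic triads of Db major: Db major (I), Eb minor (ii), F minor (iii), Gb major (IV), Ab major (V), Bb minor (vi), C diminished (vii°).
No triad has the same root and quality in both keys.

0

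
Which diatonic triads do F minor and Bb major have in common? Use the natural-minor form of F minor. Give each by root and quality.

Cm, Eb

Triads in F minor (natural minor): Fm (i), Gdim (ii°), Ab (III), Bbm (iv), Cm (v), Db (VI), Eb (VII).
Triads in Bb major: Bb (I), Cm (ii), Dm (iii), Eb (IV), F (V), Gm (vi), Adim (vii°).
Shared triads with their functions: Cm (v in F minor, ii in Bb major); Eb (VII in F minor, IV in Bb major).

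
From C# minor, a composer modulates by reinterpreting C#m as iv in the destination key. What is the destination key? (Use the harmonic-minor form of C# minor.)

G# minor

The numeral iv denotes a minor triad on scale degree 4. With C# on degree 4, the tonic of the new key is G#.
Degree 4 carries a minor triad in minor keys, so the destination is G# minor.
Check: the diatonic triads of G# minor (natural minor) are G#m (i), A#dim (ii°), B (III), C#m (iv), D#m (v), E (VI), F# (VII) — C#m is indeed iv.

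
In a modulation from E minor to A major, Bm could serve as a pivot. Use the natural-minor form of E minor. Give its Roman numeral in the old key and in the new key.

The scale of E minor (natural minor) is E F♯ G A B C D; B is degree 5, and the triad built there (B-D-F♯) is minor, so it is v.
The scale of A major is A B C♯ D E F♯ G♯; B is degree 2, and the triad built there (B-D-F♯) is minor, so it is ii.

v in E minor; ii in A major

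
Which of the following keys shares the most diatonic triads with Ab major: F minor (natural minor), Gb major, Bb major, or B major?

F minor

Triads of Ab major: Ab major (I), Bb minor (ii), C minor (iii), Db major (IV), Eb major (V), F minor (vi), G diminished (vii°).
F minor (natural minor) shares 7: Ab, Bbm, Cm, Db, Eb, Fm, Gdim.
Gb major shares 2: Bbm, Db.
Bb major shares 2: Cm, Eb.
B major shares 0: none.
The most common triads (7) are shared with F minor.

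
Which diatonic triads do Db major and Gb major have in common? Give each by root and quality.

Triads in Db major: Db (I), Ebm (ii), Fm (iii), Gb (IV), Ab (V), Bbm (vi), Cdim (vii°).
Triads in Gb major: Gb (I), Abm (ii), Bbm (iii), Cb (IV), Db (V), Ebm (vi), Fdim (vii°).
Shared triads with their functions: Db (I in Db major, V in Gb major); Ebm (ii in Db major, vi in Gb major); Gb (IV in Db major, I in Gb major); Bbm (vi in Db major, iii in Gb major).

Db, Ebm, Gb, Bbm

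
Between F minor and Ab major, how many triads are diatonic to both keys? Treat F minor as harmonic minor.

4

Diatonic triads of F minor (harmonic minor): Fm (i), Gdim (ii°), Abaug (III+), Bbm (iv), C (V), Db (VI), Edim (vii°).
Diatonic triads of Ab major: Ab (I), Bbm (ii), Cm (iii), Db (IV), Eb (V), Fm (vi), Gdim (vii°).
Matching root and quality in both lists: Fm, Gdim, Bbm, Db.
That gives 4 common triads.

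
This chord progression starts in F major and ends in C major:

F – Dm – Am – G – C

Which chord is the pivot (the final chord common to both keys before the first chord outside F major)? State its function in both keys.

Chords diatonic to F major: F, Gm, Am, B♭, C, Dm, Edim.
Reading the progression, the first chord not in that set is G, so the modulation leaves F major there.
The chord immediately before G is Am, which is diatonic to both keys: iii in F major and vi in C major.

Am — iii in F major, vi in C major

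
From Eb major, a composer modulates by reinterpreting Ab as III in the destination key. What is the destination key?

F minor

The numeral III denotes a major triad on scale degree 3. With Ab on degree 3, the tonic of the new key is F.
Degree 3 carries a major triad in natural-minor keys, so the destination is F minor.
Check: the diatonic triads of F minor (natural minor) are Fm (i), Gdim (ii°), Ab (III), Bbm (iv), Cm (v), Db (VI), Eb (VII) — Ab is indeed III.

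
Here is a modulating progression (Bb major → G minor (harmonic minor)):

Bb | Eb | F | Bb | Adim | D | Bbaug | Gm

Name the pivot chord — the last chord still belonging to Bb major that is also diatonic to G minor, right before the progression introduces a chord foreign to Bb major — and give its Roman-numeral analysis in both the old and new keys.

Adim — vii° in Bb major, ii° in G minor

Chords diatonic to Bb major: Bb, Cm, Dm, Eb, F, Gm, Adim.
Reading the progression, the first chord not in that set is D, so the modulation leaves Bb major there.
The chord immediately before D is Adim, which is diatonic to both keys: vii° in Bb major and ii° in G minor.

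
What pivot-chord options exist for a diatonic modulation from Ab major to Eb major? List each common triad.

Triads in Ab major: Ab major (I), Bb minor (ii), C minor (iii), Db major (IV), Eb major (V), F minor (vi), G diminished (vii°).
Triads in Eb major: Eb major (I), F minor (ii), G minor (iii), Ab major (IV), Bb major (V), C minor (vi), D diminished (vii°).
Shared triads with their functions: Ab major (I in Ab major, IV in Eb major); C minor (iii in Ab major, vi in Eb major); Eb major (V in Ab major, I in Eb major); F minor (vi in Ab major, ii in Eb major).

Ab, Cm, Eb, Fm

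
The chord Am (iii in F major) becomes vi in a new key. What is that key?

The numeral vi denotes a minor triad on scale degree 6. With A on degree 6, the tonic of the new key is C.
Degree 6 carries a minor triad in major keys, so the destination is C major.
Check: the diatonic triads of C major are C (I), Dm (ii), Em (iii), F (IV), G (V), Am (vi), Bdim (vii°) — Am is indeed vi.

C major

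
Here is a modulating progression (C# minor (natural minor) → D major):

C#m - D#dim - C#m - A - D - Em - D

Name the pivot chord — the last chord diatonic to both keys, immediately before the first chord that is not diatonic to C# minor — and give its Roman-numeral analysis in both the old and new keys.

A — VI in C# minor, V in D major

Chords diatonic to C# minor: C#m, D#dim, E, F#m, G#m, A, B.
Reading the progression, the first chord not in that set is D, so the modulation leaves C# minor there.
The chord immediately before D is A, which is diatonic to both keys: VI in C# minor and V in D major.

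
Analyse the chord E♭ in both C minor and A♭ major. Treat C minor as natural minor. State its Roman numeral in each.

III in C minor; V in A♭ major

The scale of C minor (natural minor) is C D E♭ F G A♭ B♭; E♭ is degree 3, and the triad built there (E♭-G-B♭) is major, so it is III.
The scale of A♭ major is A♭ B♭ C D♭ E♭ F G; E♭ is degree 5, and the triad built there (E♭-G-B♭) is major, so it is V.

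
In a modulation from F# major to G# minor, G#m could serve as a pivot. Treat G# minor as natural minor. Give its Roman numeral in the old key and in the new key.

The scale of F# major is F# G# A# B C# D# E#; G# is degree 2, and the triad built there (G#-B-D#) is minor, so it is ii.
The scale of G# minor (natural minor) is G# A# B C# D# E F#; G# is degree 1, and the triad built there (G#-B-D#) is minor, so it is i.

ii in F# major; i in G# minor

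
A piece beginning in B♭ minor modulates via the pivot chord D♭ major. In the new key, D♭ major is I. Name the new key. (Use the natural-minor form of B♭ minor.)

D♭ major

The numeral I denotes a major triad on scale degree 1. With D♭ on degree 1, the tonic of the new key is D♭.
Degree 1 carries a major triad in major keys, so the destination is D♭ major.
Check: the diatonic triads of D♭ major are D♭ (I), E♭m (ii), Fm (iii), G♭ (IV), A♭ (V), B♭m (vi), Cdim (vii°) — D♭ major is indeed I.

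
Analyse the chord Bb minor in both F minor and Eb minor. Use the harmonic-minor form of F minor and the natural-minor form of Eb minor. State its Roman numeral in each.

iv in F minor; v in Eb minor

The scale of F minor (harmonic minor) is F G Ab Bb C Db E; Bb is degree 4, and the triad built there (Bb-Db-F) is minor, so it is iv.
The scale of Eb minor (natural minor) is Eb F Gb Ab Bb Cb Db; Bb is degree 5, and the triad built there (Bb-Db-F) is minor, so it is v.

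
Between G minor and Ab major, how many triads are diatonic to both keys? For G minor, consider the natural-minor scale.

Diatonic triads of G minor (natural minor): Gm (i), Adim (ii°), Bb (III), Cm (iv), Dm (v), Eb (VI), F (VII).
Diatonic triads of Ab major: Ab (I), Bbm (ii), Cm (iii), Db (IV), Eb (V), Fm (vi), Gdim (vii°).
Matching root and quality in both lists: Cm, Eb.
That gives 2 common triads.

2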